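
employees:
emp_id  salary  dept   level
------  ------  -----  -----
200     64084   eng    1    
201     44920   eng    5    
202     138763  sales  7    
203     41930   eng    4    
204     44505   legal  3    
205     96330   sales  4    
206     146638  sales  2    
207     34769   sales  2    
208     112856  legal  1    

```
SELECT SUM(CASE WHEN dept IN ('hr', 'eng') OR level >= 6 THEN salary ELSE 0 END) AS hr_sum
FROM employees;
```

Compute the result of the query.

emp_id=200: ✓ → 64084
emp_id=201: ✓ → 44920
emp_id=202: ✓ → 138763
emp_id=203: ✓ → 41930
emp_id=204: ✗
emp_id=205: ✗
emp_id=206: ✗
emp_id=207: ✗
emp_id=208: ✗
hr_sum = 64084 + 44920 + 138763 + 41930 = 289697

289697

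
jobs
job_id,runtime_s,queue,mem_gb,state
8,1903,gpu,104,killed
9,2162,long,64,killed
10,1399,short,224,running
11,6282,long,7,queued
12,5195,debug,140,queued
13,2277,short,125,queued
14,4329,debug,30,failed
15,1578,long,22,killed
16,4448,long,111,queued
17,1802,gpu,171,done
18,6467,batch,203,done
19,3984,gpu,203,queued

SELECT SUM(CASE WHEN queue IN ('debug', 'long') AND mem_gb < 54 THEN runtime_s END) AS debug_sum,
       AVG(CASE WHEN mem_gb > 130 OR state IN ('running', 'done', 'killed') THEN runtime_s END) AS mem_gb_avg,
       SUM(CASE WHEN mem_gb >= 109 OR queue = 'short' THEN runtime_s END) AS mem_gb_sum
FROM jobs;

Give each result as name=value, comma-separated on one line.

[debug_sum: queue IN ('debug', 'long') AND mem_gb < 54]
job_id=8: ✗
job_id=9: ✗
job_id=10: ✗
job_id=11: ✓ → 6282
job_id=12: ✗
job_id=13: ✗
job_id=14: ✓ → 4329
job_id=15: ✓ → 1578
job_id=16: ✗
job_id=17: ✗
job_id=18: ✗
job_id=19: ✗
debug_sum = 6282 + 4329 + 1578 = 12189
—
[mem_gb_avg: mem_gb > 130 OR state IN ('running', 'done', 'killed')]
job_id=8: ✓ → 1903
job_id=9: ✓ → 2162
job_id=10: ✓ → 1399
job_id=11: ✗
job_id=12: ✓ → 5195
job_id=13: ✗
job_id=14: ✗
job_id=15: ✓ → 1578
job_id=16: ✗
job_id=17: ✓ → 1802
job_id=18: ✓ → 6467
job_id=19: ✓ → 3984
mem_gb_avg = (1903 + 2162 + 1399 + 5195 + 1578 + 1802 + 6467 + 3984) / 8 = 3061.25
—
[mem_gb_sum: mem_gb >= 109 OR queue = 'short']
job_id=8: ✗
job_id=9: ✗
job_id=10: ✓ → 1399
job_id=11: ✗
job_id=12: ✓ → 5195
job_id=13: ✓ → 2277
job_id=14: ✗
job_id=15: ✗
job_id=16: ✓ → 4448
job_id=17: ✓ → 1802
job_id=18: ✓ → 6467
job_id=19: ✓ → 3984
mem_gb_sum = 1399 + 5195 + 2277 + 4448 + 1802 + 6467 + 3984 = 25572

debug_sum=12189, mem_gb_avg=3061.25, mem_gb_sum=25572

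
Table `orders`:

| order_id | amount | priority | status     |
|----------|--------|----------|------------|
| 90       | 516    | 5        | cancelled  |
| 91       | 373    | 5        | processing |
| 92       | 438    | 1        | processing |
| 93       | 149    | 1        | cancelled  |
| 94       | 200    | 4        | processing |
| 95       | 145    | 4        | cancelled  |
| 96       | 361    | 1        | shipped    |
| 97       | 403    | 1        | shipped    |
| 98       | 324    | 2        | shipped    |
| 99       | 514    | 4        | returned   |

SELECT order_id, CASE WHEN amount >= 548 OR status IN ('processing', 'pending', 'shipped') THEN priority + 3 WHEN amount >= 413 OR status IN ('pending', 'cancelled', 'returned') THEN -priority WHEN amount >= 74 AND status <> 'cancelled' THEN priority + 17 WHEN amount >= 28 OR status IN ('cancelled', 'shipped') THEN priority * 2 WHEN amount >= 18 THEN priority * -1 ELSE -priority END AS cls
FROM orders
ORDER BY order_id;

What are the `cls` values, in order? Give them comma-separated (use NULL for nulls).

order_id=90: amount >= 413 OR status IN ('pending', 'cancelled', 'returned') → -5
order_id=91: amount >= 548 OR status IN ('processing', 'pending', 'shipped') → 8
order_id=92: amount >= 548 OR status IN ('processing', 'pending', 'shipped') → 4
order_id=93: amount >= 413 OR status IN ('pending', 'cancelled', 'returned') → -1
order_id=94: amount >= 548 OR status IN ('processing', 'pending', 'shipped') → 7
order_id=95: amount >= 413 OR status IN ('pending', 'cancelled', 'returned') → -4
order_id=96: amount >= 548 OR status IN ('processing', 'pending', 'shipped') → 4
order_id=97: amount >= 548 OR status IN ('processing', 'pending', 'shipped') → 4
order_id=98: amount >= 548 OR status IN ('processing', 'pending', 'shipped') → 5
order_id=99: amount >= 413 OR status IN ('pending', 'cancelled', 'returned') → -4

-5, 8, 4, -1, 7, -4, 4, 4, 5, -4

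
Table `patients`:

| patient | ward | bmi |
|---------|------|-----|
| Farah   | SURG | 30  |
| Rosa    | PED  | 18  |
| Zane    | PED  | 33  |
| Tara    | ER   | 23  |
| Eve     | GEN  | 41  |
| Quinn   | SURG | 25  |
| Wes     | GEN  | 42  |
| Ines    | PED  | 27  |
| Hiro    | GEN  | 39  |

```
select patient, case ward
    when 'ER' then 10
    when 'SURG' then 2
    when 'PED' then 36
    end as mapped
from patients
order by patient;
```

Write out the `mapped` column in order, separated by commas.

patient=Eve: (no match → NULL) → NULL
patient=Farah: ward='SURG' → 2
patient=Hiro: (no match → NULL) → NULL
patient=Ines: ward='PED' → 36
patient=Quinn: ward='SURG' → 2
patient=Rosa: ward='PED' → 36
patient=Tara: ward='ER' → 10
patient=Wes: (no match → NULL) → NULL
patient=Zane: ward='PED' → 36

NULL, 2, NULL, 36, 2, 36, 10, NULL, 36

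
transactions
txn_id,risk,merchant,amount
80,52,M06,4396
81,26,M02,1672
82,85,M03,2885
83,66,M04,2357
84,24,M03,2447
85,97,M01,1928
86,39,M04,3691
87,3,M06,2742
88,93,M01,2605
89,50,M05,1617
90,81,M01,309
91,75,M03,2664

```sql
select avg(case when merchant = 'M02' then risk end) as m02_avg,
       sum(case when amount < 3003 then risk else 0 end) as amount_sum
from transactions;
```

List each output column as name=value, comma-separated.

[m02_avg: merchant = 'M02']
txn_id=80: ✗
txn_id=81: ✓ → 26
txn_id=82: ✗
txn_id=83: ✗
txn_id=84: ✗
txn_id=85: ✗
txn_id=86: ✗
txn_id=87: ✗
txn_id=88: ✗
txn_id=89: ✗
txn_id=90: ✗
txn_id=91: ✗
m02_avg = 26
—
[amount_sum: amount < 3003]
txn_id=80: ✗
txn_id=81: ✓ → 26
txn_id=82: ✓ → 85
txn_id=83: ✓ → 66
txn_id=84: ✓ → 24
txn_id=85: ✓ → 97
txn_id=86: ✗
txn_id=87: ✓ → 3
txn_id=88: ✓ → 93
txn_id=89: ✓ → 50
txn_id=90: ✓ → 81
txn_id=91: ✓ → 75
amount_sum = 26 + 85 + 66 + 24 + 97 + 3 + 93 + 50 + 81 + 75 = 600

m02_avg=26, amount_sum=600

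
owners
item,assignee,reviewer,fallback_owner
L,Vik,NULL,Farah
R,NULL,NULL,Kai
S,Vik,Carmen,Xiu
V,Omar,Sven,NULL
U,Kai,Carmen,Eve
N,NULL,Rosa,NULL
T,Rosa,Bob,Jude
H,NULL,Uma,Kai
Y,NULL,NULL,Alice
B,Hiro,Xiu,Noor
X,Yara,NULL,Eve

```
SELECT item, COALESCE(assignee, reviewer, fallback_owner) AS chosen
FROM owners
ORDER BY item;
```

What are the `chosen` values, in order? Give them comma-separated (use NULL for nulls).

item=B: assignee=Hiro → Hiro
item=H: assignee=NULL, reviewer=Uma → Uma
item=L: assignee=Vik → Vik
item=N: assignee=NULL, reviewer=Rosa → Rosa
item=R: assignee=NULL, reviewer=NULL, fallback_owner=Kai → Kai
item=S: assignee=Vik → Vik
item=T: assignee=Rosa → Rosa
item=U: assignee=Kai → Kai
item=V: assignee=Omar → Omar
item=X: assignee=Yara → Yara
item=Y: assignee=NULL, reviewer=NULL, fallback_owner=Alice → Alice

Hiro, Uma, Vik, Rosa, Kai, Vik, Rosa, Kai, Omar, Yara, Alice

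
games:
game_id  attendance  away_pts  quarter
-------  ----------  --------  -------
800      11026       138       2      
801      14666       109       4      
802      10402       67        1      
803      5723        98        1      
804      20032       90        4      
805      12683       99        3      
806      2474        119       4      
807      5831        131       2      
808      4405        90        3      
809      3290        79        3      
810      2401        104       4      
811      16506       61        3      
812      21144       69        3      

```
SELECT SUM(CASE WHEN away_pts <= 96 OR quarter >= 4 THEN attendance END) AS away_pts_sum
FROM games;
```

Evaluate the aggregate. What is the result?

game_id=800: ✗
game_id=801: ✓ → 14666
game_id=802: ✓ → 10402
game_id=803: ✗
game_id=804: ✓ → 20032
game_id=805: ✗
game_id=806: ✓ → 2474
game_id=807: ✗
game_id=808: ✓ → 4405
game_id=809: ✓ → 3290
game_id=810: ✓ → 2401
game_id=811: ✓ → 16506
game_id=812: ✓ → 21144
away_pts_sum = 14666 + 10402 + 20032 + 2474 + 4405 + 3290 + 2401 + 16506 + 21144 = 95320

95320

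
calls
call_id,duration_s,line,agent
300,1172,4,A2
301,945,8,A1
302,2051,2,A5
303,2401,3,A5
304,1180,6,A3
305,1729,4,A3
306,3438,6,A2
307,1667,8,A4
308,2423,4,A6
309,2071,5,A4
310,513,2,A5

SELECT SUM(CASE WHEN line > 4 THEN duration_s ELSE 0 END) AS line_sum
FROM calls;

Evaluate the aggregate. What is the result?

9301

call_id=300: ✗
call_id=301: ✓ → 945
call_id=302: ✗
call_id=303: ✗
call_id=304: ✓ → 1180
call_id=305: ✗
call_id=306: ✓ → 3438
call_id=307: ✓ → 1667
call_id=308: ✗
call_id=309: ✓ → 2071
call_id=310: ✗
line_sum = 945 + 1180 + 3438 + 1667 + 2071 = 9301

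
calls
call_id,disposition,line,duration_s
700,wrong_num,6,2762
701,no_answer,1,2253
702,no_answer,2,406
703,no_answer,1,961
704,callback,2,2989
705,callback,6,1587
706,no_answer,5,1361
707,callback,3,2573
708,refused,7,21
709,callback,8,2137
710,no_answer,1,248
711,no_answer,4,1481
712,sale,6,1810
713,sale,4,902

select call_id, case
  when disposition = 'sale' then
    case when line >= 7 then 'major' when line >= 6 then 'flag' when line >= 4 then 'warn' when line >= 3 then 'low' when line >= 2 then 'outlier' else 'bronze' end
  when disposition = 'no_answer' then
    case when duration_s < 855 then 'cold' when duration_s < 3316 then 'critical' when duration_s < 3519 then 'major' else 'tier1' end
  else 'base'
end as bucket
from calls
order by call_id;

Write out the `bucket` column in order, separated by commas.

call_id=700: disposition='wrong_num' → outer ELSE → base
call_id=701: disposition='no_answer' → inner[duration_s < 3316] → critical
call_id=702: disposition='no_answer' → inner[duration_s < 855] → cold
call_id=703: disposition='no_answer' → inner[duration_s < 3316] → critical
call_id=704: disposition='callback' → outer ELSE → base
call_id=705: disposition='callback' → outer ELSE → base
call_id=706: disposition='no_answer' → inner[duration_s < 3316] → critical
call_id=707: disposition='callback' → outer ELSE → base
call_id=708: disposition='refused' → outer ELSE → base
call_id=709: disposition='callback' → outer ELSE → base
call_id=710: disposition='no_answer' → inner[duration_s < 855] → cold
call_id=711: disposition='no_answer' → inner[duration_s < 3316] → critical
call_id=712: disposition='sale' → inner[line >= 6] → flag
call_id=713: disposition='sale' → inner[line >= 4] → warn

base, critical, cold, critical, base, base, critical, base, base, base, cold, critical, flag, warn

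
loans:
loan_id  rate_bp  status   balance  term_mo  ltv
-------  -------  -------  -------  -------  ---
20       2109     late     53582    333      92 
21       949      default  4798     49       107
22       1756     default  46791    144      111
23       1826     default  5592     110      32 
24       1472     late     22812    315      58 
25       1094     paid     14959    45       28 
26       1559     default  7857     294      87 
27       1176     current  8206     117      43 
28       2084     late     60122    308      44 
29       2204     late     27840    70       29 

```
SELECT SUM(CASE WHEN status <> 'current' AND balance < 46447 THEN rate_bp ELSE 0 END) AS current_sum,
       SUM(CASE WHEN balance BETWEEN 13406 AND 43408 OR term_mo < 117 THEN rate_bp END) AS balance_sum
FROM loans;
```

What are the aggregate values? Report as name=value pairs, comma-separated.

current_sum=9104, balance_sum=7545

[current_sum: status <> 'current' AND balance < 46447]
loan_id=20: ✗
loan_id=21: ✓ → 949
loan_id=22: ✗
loan_id=23: ✓ → 1826
loan_id=24: ✓ → 1472
loan_id=25: ✓ → 1094
loan_id=26: ✓ → 1559
loan_id=27: ✗
loan_id=28: ✗
loan_id=29: ✓ → 2204
current_sum = 949 + 1826 + 1472 + 1094 + 1559 + 2204 = 9104
—
[balance_sum: balance BETWEEN 13406 AND 43408 OR term_mo < 117]
loan_id=20: ✗
loan_id=21: ✓ → 949
loan_id=22: ✗
loan_id=23: ✓ → 1826
loan_id=24: ✓ → 1472
loan_id=25: ✓ → 1094
loan_id=26: ✗
loan_id=27: ✗
loan_id=28: ✗
loan_id=29: ✓ → 2204
balance_sum = 949 + 1826 + 1472 + 1094 + 2204 = 7545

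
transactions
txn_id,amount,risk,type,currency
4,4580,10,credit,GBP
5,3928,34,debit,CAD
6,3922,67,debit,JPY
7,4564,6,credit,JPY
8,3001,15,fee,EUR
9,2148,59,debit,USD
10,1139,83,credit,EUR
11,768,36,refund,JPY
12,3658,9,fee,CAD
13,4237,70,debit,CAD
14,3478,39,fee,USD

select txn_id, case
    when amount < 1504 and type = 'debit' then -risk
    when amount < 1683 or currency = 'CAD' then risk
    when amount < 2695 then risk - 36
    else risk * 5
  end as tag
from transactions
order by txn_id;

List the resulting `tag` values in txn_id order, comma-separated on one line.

50, 34, 335, 30, 75, 23, 83, 36, 9, 70, 195

txn_id=4: ELSE → 50
txn_id=5: amount < 1683 or currency = 'CAD' → 34
txn_id=6: ELSE → 335
txn_id=7: ELSE → 30
txn_id=8: ELSE → 75
txn_id=9: amount < 2695 → 23
txn_id=10: amount < 1683 or currency = 'CAD' → 83
txn_id=11: amount < 1683 or currency = 'CAD' → 36
txn_id=12: amount < 1683 or currency = 'CAD' → 9
txn_id=13: amount < 1683 or currency = 'CAD' → 70
txn_id=14: ELSE → 195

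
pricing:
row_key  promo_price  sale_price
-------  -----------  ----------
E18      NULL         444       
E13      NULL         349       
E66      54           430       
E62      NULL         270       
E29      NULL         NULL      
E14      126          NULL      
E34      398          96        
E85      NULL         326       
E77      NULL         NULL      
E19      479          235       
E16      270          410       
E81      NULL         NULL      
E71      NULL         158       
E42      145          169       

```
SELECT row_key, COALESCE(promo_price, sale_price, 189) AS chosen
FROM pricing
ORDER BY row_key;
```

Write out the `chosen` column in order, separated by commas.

349, 126, 270, 444, 479, 189, 398, 145, 270, 54, 158, 189, 189, 326

row_key=E13: promo_price=NULL, sale_price=349 → 349
row_key=E14: promo_price=126 → 126
row_key=E16: promo_price=270 → 270
row_key=E18: promo_price=NULL, sale_price=444 → 444
row_key=E19: promo_price=479 → 479
row_key=E29: promo_price=NULL, sale_price=NULL, → literal 189 → 189
row_key=E34: promo_price=398 → 398
row_key=E42: promo_price=145 → 145
row_key=E62: promo_price=NULL, sale_price=270 → 270
row_key=E66: promo_price=54 → 54
row_key=E71: promo_price=NULL, sale_price=158 → 158
row_key=E77: promo_price=NULL, sale_price=NULL, → literal 189 → 189
row_key=E81: promo_price=NULL, sale_price=NULL, → literal 189 → 189
row_key=E85: promo_price=NULL, sale_price=326 → 326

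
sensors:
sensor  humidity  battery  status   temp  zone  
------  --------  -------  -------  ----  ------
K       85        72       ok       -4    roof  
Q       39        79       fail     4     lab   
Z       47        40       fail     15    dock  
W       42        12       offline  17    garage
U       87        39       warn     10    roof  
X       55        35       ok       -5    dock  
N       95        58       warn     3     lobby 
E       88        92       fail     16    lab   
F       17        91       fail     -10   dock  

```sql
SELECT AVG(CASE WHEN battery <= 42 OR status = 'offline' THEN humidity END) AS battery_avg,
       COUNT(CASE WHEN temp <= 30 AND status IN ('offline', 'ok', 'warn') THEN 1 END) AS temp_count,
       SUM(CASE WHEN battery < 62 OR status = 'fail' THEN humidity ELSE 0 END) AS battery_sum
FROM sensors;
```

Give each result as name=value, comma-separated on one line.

battery_avg=57.75, temp_count=5, battery_sum=470

[battery_avg: battery <= 42 OR status = 'offline']
sensor=K: ✗
sensor=Q: ✗
sensor=Z: ✓ → 47
sensor=W: ✓ → 42
sensor=U: ✓ → 87
sensor=X: ✓ → 55
sensor=N: ✗
sensor=E: ✗
sensor=F: ✗
battery_avg = (47 + 42 + 87 + 55) / 4 = 57.75
—
[temp_count: temp <= 30 AND status IN ('offline', 'ok', 'warn')]
sensor=K: ✓ → 1
sensor=Q: ✗
sensor=Z: ✗
sensor=W: ✓ → 1
sensor=U: ✓ → 1
sensor=X: ✓ → 1
sensor=N: ✓ → 1
sensor=E: ✗
sensor=F: ✗
temp_count = COUNT(1, 1, 1, 1, 1) = 5
—
[battery_sum: battery < 62 OR status = 'fail']
sensor=K: ✗
sensor=Q: ✓ → 39
sensor=Z: ✓ → 47
sensor=W: ✓ → 42
sensor=U: ✓ → 87
sensor=X: ✓ → 55
sensor=N: ✓ → 95
sensor=E: ✓ → 88
sensor=F: ✓ → 17
battery_sum = 39 + 47 + 42 + 87 + 55 + 95 + 88 + 17 = 470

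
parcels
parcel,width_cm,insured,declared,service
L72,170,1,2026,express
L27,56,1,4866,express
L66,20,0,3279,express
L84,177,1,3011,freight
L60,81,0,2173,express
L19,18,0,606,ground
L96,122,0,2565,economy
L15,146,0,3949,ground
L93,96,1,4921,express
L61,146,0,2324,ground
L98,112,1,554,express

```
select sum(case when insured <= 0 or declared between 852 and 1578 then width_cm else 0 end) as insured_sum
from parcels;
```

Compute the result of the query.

533

parcel=L72: ✗
parcel=L27: ✗
parcel=L66: ✓ → 20
parcel=L84: ✗
parcel=L60: ✓ → 81
parcel=L19: ✓ → 18
parcel=L96: ✓ → 122
parcel=L15: ✓ → 146
parcel=L93: ✗
parcel=L61: ✓ → 146
parcel=L98: ✗
insured_sum = 20 + 81 + 18 + 122 + 146 + 146 = 533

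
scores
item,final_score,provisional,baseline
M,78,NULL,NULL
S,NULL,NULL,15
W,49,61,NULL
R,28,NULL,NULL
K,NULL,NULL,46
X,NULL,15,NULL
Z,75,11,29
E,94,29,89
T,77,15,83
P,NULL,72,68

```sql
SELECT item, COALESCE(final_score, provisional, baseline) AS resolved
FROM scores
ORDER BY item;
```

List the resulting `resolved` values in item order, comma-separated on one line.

item=E: final_score=94 → 94
item=K: final_score=NULL, provisional=NULL, baseline=46 → 46
item=M: final_score=78 → 78
item=P: final_score=NULL, provisional=72 → 72
item=R: final_score=28 → 28
item=S: final_score=NULL, provisional=NULL, baseline=15 → 15
item=T: final_score=77 → 77
item=W: final_score=49 → 49
item=X: final_score=NULL, provisional=15 → 15
item=Z: final_score=75 → 75

94, 46, 78, 72, 28, 15, 77, 49, 15, 75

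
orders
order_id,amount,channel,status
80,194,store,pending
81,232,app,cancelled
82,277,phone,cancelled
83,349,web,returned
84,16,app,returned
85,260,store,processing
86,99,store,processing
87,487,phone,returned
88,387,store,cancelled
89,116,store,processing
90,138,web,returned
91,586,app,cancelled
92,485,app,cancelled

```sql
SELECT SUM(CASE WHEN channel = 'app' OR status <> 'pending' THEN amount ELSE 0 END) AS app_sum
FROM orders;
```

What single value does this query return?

order_id=80: ✗
order_id=81: ✓ → 232
order_id=82: ✓ → 277
order_id=83: ✓ → 349
order_id=84: ✓ → 16
order_id=85: ✓ → 260
order_id=86: ✓ → 99
order_id=87: ✓ → 487
order_id=88: ✓ → 387
order_id=89: ✓ → 116
order_id=90: ✓ → 138
order_id=91: ✓ → 586
order_id=92: ✓ → 485
app_sum = 232 + 277 + 349 + 16 + 260 + 99 + 487 + 387 + 116 + 138 + 586 + 485 = 3432

3432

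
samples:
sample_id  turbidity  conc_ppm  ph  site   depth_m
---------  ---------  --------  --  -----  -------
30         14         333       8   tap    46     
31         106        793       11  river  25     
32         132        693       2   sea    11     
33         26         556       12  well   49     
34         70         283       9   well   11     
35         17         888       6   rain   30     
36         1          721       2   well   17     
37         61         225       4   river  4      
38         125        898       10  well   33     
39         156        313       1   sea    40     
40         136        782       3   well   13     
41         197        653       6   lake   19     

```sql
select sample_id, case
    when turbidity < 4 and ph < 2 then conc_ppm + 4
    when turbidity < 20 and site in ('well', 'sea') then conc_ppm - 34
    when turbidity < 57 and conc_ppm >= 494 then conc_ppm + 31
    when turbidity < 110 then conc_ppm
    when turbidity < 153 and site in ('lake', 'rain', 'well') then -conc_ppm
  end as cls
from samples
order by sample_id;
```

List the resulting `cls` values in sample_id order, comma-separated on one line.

333, 793, NULL, 587, 283, 919, 687, 225, -898, NULL, -782, NULL

sample_id=30: turbidity < 110 → 333
sample_id=31: turbidity < 110 → 793
sample_id=32: (no match → NULL) → NULL
sample_id=33: turbidity < 57 and conc_ppm >= 494 → 587
sample_id=34: turbidity < 110 → 283
sample_id=35: turbidity < 57 and conc_ppm >= 494 → 919
sample_id=36: turbidity < 20 and site in ('well', 'sea') → 687
sample_id=37: turbidity < 110 → 225
sample_id=38: turbidity < 153 and site in ('lake', 'rain', 'well') → -898
sample_id=39: (no match → NULL) → NULL
sample_id=40: turbidity < 153 and site in ('lake', 'rain', 'well') → -782
sample_id=41: (no match → NULL) → NULL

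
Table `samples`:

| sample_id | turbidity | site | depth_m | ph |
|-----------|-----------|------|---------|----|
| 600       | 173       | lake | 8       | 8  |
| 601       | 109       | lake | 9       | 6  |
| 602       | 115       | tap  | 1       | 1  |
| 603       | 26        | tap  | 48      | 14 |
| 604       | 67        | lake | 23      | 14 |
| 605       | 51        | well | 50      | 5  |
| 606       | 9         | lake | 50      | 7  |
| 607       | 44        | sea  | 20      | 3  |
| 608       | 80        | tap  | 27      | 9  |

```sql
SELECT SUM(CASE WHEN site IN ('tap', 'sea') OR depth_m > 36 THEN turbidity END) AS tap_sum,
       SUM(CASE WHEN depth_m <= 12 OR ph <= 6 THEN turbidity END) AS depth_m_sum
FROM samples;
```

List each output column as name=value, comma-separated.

tap_sum=325, depth_m_sum=492

[tap_sum: site IN ('tap', 'sea') OR depth_m > 36]
sample_id=600: ✗
sample_id=601: ✗
sample_id=602: ✓ → 115
sample_id=603: ✓ → 26
sample_id=604: ✗
sample_id=605: ✓ → 51
sample_id=606: ✓ → 9
sample_id=607: ✓ → 44
sample_id=608: ✓ → 80
tap_sum = 115 + 26 + 51 + 9 + 44 + 80 = 325
—
[depth_m_sum: depth_m <= 12 OR ph <= 6]
sample_id=600: ✓ → 173
sample_id=601: ✓ → 109
sample_id=602: ✓ → 115
sample_id=603: ✗
sample_id=604: ✗
sample_id=605: ✓ → 51
sample_id=606: ✗
sample_id=607: ✓ → 44
sample_id=608: ✗
depth_m_sum = 173 + 109 + 115 + 51 + 44 = 492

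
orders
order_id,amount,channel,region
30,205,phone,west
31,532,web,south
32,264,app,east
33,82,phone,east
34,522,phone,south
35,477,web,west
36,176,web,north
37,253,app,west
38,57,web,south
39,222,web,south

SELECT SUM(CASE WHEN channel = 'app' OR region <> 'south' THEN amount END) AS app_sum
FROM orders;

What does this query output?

order_id=30: ✓ → 205
order_id=31: ✗
order_id=32: ✓ → 264
order_id=33: ✓ → 82
order_id=34: ✗
order_id=35: ✓ → 477
order_id=36: ✓ → 176
order_id=37: ✓ → 253
order_id=38: ✗
order_id=39: ✗
app_sum = 205 + 264 + 82 + 477 + 176 + 253 = 1457

1457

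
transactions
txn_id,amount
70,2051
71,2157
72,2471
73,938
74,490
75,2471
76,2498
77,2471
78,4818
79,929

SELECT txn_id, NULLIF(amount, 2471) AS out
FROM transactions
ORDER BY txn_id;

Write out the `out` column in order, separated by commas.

txn_id=70: amount=2051 vs 2471: differ → 2051
txn_id=71: amount=2157 vs 2471: differ → 2157
txn_id=72: amount=2471 vs 2471: equal → NULL
txn_id=73: amount=938 vs 2471: differ → 938
txn_id=74: amount=490 vs 2471: differ → 490
txn_id=75: amount=2471 vs 2471: equal → NULL
txn_id=76: amount=2498 vs 2471: differ → 2498
txn_id=77: amount=2471 vs 2471: equal → NULL
txn_id=78: amount=4818 vs 2471: differ → 4818
txn_id=79: amount=929 vs 2471: differ → 929

2051, 2157, NULL, 938, 490, NULL, 2498, NULL, 4818, 929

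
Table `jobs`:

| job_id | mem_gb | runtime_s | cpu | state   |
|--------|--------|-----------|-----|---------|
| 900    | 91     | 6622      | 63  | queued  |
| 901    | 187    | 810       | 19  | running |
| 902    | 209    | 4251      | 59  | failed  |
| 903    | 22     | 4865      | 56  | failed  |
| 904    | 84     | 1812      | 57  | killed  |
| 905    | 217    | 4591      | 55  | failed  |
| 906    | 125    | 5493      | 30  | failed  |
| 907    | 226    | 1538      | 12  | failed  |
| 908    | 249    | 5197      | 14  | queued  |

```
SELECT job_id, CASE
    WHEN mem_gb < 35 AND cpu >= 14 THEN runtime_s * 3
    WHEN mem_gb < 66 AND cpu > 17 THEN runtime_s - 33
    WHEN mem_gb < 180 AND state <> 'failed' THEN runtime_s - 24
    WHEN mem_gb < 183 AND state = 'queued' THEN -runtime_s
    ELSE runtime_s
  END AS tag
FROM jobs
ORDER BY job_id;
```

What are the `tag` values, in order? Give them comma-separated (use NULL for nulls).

job_id=900: mem_gb < 180 AND state <> 'failed' → 6598
job_id=901: ELSE → 810
job_id=902: ELSE → 4251
job_id=903: mem_gb < 35 AND cpu >= 14 → 14595
job_id=904: mem_gb < 180 AND state <> 'failed' → 1788
job_id=905: ELSE → 4591
job_id=906: ELSE → 5493
job_id=907: ELSE → 1538
job_id=908: ELSE → 5197

6598, 810, 4251, 14595, 1788, 4591, 5493, 1538, 5197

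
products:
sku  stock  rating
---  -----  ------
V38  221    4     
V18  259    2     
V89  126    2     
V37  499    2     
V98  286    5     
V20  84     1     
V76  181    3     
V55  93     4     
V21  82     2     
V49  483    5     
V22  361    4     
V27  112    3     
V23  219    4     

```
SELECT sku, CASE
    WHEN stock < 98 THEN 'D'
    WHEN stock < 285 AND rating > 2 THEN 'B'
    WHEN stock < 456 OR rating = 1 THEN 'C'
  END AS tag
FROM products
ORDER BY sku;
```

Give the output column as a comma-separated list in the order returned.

sku=V18: stock < 456 OR rating = 1 → C
sku=V20: stock < 98 → D
sku=V21: stock < 98 → D
sku=V22: stock < 456 OR rating = 1 → C
sku=V23: stock < 285 AND rating > 2 → B
sku=V27: stock < 285 AND rating > 2 → B
sku=V37: (no match → NULL) → NULL
sku=V38: stock < 285 AND rating > 2 → B
sku=V49: (no match → NULL) → NULL
sku=V55: stock < 98 → D
sku=V76: stock < 285 AND rating > 2 → B
sku=V89: stock < 456 OR rating = 1 → C
sku=V98: stock < 456 OR rating = 1 → C

C, D, D, C, B, B, NULL, B, NULL, D, B, C, C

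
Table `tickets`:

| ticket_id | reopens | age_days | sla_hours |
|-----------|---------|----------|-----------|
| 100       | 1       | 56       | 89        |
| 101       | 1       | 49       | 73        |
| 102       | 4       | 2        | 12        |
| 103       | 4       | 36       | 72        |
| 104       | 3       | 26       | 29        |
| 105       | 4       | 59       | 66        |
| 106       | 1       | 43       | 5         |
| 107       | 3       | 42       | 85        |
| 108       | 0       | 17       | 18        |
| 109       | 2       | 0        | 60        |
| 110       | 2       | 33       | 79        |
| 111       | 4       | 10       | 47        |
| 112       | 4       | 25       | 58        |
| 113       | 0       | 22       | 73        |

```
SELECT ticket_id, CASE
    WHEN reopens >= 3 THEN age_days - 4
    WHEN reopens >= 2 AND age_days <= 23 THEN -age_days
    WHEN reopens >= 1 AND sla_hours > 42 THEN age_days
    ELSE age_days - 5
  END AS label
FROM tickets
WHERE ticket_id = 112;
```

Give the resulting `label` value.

ticket_id = 112: reopens=4, age_days=25, sla_hours=58.
reopens >= 3 → true → 21

21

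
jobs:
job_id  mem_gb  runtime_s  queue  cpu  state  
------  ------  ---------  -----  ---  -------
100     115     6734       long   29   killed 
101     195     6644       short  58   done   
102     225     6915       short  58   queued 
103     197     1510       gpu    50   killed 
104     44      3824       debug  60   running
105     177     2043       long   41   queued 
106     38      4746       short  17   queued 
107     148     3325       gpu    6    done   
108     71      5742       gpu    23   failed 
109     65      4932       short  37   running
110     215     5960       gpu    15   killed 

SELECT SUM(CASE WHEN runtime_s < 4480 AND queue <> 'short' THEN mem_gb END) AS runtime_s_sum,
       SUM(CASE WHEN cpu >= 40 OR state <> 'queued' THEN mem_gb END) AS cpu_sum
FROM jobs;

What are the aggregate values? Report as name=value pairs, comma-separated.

[runtime_s_sum: runtime_s < 4480 AND queue <> 'short']
job_id=100: ✗
job_id=101: ✗
job_id=102: ✗
job_id=103: ✓ → 197
job_id=104: ✓ → 44
job_id=105: ✓ → 177
job_id=106: ✗
job_id=107: ✓ → 148
job_id=108: ✗
job_id=109: ✗
job_id=110: ✗
runtime_s_sum = 197 + 44 + 177 + 148 = 566
—
[cpu_sum: cpu >= 40 OR state <> 'queued']
job_id=100: ✓ → 115
job_id=101: ✓ → 195
job_id=102: ✓ → 225
job_id=103: ✓ → 197
job_id=104: ✓ → 44
job_id=105: ✓ → 177
job_id=106: ✗
job_id=107: ✓ → 148
job_id=108: ✓ → 71
job_id=109: ✓ → 65
job_id=110: ✓ → 215
cpu_sum = 115 + 195 + 225 + 197 + 44 + 177 + 148 + 71 + 65 + 215 = 1452

runtime_s_sum=566, cpu_sum=1452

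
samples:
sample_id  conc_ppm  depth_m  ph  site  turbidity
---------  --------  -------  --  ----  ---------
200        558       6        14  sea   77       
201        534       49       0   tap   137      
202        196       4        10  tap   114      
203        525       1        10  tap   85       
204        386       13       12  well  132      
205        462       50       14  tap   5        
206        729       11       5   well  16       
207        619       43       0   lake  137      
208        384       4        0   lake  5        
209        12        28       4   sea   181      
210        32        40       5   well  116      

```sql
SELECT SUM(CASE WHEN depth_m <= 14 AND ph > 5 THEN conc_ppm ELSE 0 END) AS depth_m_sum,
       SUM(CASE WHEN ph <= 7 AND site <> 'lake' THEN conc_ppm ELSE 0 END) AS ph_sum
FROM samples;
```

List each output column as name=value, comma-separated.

[depth_m_sum: depth_m <= 14 AND ph > 5]
sample_id=200: ✓ → 558
sample_id=201: ✗
sample_id=202: ✓ → 196
sample_id=203: ✓ → 525
sample_id=204: ✓ → 386
sample_id=205: ✗
sample_id=206: ✗
sample_id=207: ✗
sample_id=208: ✗
sample_id=209: ✗
sample_id=210: ✗
depth_m_sum = 558 + 196 + 525 + 386 = 1665
—
[ph_sum: ph <= 7 AND site <> 'lake']
sample_id=200: ✗
sample_id=201: ✓ → 534
sample_id=202: ✗
sample_id=203: ✗
sample_id=204: ✗
sample_id=205: ✗
sample_id=206: ✓ → 729
sample_id=207: ✗
sample_id=208: ✗
sample_id=209: ✓ → 12
sample_id=210: ✓ → 32
ph_sum = 534 + 729 + 12 + 32 = 1307

depth_m_sum=1665, ph_sum=1307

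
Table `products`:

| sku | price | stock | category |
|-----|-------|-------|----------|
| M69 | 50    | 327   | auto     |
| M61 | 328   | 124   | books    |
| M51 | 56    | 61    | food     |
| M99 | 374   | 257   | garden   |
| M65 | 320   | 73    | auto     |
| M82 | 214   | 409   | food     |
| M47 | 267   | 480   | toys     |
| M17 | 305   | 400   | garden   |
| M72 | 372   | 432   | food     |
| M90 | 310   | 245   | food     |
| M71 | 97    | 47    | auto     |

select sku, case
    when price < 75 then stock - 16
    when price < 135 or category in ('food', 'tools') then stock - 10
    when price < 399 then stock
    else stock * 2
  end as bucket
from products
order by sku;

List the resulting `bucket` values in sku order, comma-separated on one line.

400, 480, 45, 124, 73, 311, 37, 422, 399, 235, 257

sku=M17: price < 399 → 400
sku=M47: price < 399 → 480
sku=M51: price < 75 → 45
sku=M61: price < 399 → 124
sku=M65: price < 399 → 73
sku=M69: price < 75 → 311
sku=M71: price < 135 or category in ('food', 'tools') → 37
sku=M72: price < 135 or category in ('food', 'tools') → 422
sku=M82: price < 135 or category in ('food', 'tools') → 399
sku=M90: price < 135 or category in ('food', 'tools') → 235
sku=M99: price < 399 → 257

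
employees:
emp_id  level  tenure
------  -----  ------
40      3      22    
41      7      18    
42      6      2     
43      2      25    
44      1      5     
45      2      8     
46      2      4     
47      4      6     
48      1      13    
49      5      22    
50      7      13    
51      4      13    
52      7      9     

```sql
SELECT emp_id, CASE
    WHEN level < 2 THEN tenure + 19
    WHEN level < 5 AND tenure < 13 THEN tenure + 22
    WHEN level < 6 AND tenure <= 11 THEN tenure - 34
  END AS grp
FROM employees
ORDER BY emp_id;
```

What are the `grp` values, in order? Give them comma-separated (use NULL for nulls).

emp_id=40: (no match → NULL) → NULL
emp_id=41: (no match → NULL) → NULL
emp_id=42: (no match → NULL) → NULL
emp_id=43: (no match → NULL) → NULL
emp_id=44: level < 2 → 24
emp_id=45: level < 5 AND tenure < 13 → 30
emp_id=46: level < 5 AND tenure < 13 → 26
emp_id=47: level < 5 AND tenure < 13 → 28
emp_id=48: level < 2 → 32
emp_id=49: (no match → NULL) → NULL
emp_id=50: (no match → NULL) → NULL
emp_id=51: (no match → NULL) → NULL
emp_id=52: (no match → NULL) → NULL

NULL, NULL, NULL, NULL, 24, 30, 26, 28, 32, NULL, NULL, NULL, NULL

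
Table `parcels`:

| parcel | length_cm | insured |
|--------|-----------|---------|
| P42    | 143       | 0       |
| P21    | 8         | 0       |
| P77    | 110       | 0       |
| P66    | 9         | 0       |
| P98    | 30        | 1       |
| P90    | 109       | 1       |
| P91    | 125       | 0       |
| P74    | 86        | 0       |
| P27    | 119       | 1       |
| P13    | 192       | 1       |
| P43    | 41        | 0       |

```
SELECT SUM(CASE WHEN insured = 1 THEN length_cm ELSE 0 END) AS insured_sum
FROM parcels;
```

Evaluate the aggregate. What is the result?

parcel=P42: ✗
parcel=P21: ✗
parcel=P77: ✗
parcel=P66: ✗
parcel=P98: ✓ → 30
parcel=P90: ✓ → 109
parcel=P91: ✗
parcel=P74: ✗
parcel=P27: ✓ → 119
parcel=P13: ✓ → 192
parcel=P43: ✗
insured_sum = 30 + 109 + 119 + 192 = 450

450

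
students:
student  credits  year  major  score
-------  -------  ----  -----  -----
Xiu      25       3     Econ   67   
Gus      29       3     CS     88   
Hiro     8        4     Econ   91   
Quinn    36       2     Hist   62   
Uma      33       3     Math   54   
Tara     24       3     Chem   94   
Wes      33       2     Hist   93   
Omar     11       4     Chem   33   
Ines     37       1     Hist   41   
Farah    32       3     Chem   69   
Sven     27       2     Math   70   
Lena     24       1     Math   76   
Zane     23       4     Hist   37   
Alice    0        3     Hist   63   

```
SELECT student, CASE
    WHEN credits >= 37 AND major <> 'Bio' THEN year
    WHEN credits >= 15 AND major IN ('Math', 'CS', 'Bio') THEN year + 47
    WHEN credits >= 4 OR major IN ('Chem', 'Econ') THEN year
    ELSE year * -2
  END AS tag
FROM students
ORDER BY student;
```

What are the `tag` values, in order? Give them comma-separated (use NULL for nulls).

-6, 3, 50, 4, 1, 48, 4, 2, 49, 3, 50, 2, 3, 4

student=Alice: ELSE → -6
student=Farah: credits >= 4 OR major IN ('Chem', 'Econ') → 3
student=Gus: credits >= 15 AND major IN ('Math', 'CS', 'Bio') → 50
student=Hiro: credits >= 4 OR major IN ('Chem', 'Econ') → 4
student=Ines: credits >= 37 AND major <> 'Bio' → 1
student=Lena: credits >= 15 AND major IN ('Math', 'CS', 'Bio') → 48
student=Omar: credits >= 4 OR major IN ('Chem', 'Econ') → 4
student=Quinn: credits >= 4 OR major IN ('Chem', 'Econ') → 2
student=Sven: credits >= 15 AND major IN ('Math', 'CS', 'Bio') → 49
student=Tara: credits >= 4 OR major IN ('Chem', 'Econ') → 3
student=Uma: credits >= 15 AND major IN ('Math', 'CS', 'Bio') → 50
student=Wes: credits >= 4 OR major IN ('Chem', 'Econ') → 2
student=Xiu: credits >= 4 OR major IN ('Chem', 'Econ') → 3
student=Zane: credits >= 4 OR major IN ('Chem', 'Econ') → 4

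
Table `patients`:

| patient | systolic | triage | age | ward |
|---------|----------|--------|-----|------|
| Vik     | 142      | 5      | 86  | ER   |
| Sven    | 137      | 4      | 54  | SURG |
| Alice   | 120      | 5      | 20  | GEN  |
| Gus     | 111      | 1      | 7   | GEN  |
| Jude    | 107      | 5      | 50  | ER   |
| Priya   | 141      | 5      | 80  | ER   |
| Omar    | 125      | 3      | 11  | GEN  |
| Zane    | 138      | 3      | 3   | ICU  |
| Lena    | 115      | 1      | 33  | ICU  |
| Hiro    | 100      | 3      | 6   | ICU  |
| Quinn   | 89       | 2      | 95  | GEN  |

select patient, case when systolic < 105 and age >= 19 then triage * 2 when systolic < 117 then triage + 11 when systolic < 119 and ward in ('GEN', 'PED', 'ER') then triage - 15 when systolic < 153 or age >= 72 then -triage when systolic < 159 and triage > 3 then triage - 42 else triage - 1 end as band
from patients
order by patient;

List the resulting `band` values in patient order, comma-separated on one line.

patient=Alice: systolic < 153 or age >= 72 → -5
patient=Gus: systolic < 117 → 12
patient=Hiro: systolic < 117 → 14
patient=Jude: systolic < 117 → 16
patient=Lena: systolic < 117 → 12
patient=Omar: systolic < 153 or age >= 72 → -3
patient=Priya: systolic < 153 or age >= 72 → -5
patient=Quinn: systolic < 105 and age >= 19 → 4
patient=Sven: systolic < 153 or age >= 72 → -4
patient=Vik: systolic < 153 or age >= 72 → -5
patient=Zane: systolic < 153 or age >= 72 → -3

-5, 12, 14, 16, 12, -3, -5, 4, -4, -5, -3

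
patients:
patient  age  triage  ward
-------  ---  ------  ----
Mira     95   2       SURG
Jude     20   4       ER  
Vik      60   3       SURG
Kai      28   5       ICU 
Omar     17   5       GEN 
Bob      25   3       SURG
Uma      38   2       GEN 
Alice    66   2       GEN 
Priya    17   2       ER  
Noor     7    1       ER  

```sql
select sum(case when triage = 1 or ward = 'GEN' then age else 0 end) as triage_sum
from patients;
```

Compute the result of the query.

patient=Mira: ✗
patient=Jude: ✗
patient=Vik: ✗
patient=Kai: ✗
patient=Omar: ✓ → 17
patient=Bob: ✗
patient=Uma: ✓ → 38
patient=Alice: ✓ → 66
patient=Priya: ✗
patient=Noor: ✓ → 7
triage_sum = 17 + 38 + 66 + 7 = 128

128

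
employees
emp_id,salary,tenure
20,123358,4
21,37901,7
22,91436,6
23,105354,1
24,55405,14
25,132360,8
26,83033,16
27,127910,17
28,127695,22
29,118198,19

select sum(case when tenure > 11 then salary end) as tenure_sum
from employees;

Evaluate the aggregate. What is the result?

512241

emp_id=20: ✗
emp_id=21: ✗
emp_id=22: ✗
emp_id=23: ✗
emp_id=24: ✓ → 55405
emp_id=25: ✗
emp_id=26: ✓ → 83033
emp_id=27: ✓ → 127910
emp_id=28: ✓ → 127695
emp_id=29: ✓ → 118198
tenure_sum = 55405 + 83033 + 127910 + 127695 + 118198 = 512241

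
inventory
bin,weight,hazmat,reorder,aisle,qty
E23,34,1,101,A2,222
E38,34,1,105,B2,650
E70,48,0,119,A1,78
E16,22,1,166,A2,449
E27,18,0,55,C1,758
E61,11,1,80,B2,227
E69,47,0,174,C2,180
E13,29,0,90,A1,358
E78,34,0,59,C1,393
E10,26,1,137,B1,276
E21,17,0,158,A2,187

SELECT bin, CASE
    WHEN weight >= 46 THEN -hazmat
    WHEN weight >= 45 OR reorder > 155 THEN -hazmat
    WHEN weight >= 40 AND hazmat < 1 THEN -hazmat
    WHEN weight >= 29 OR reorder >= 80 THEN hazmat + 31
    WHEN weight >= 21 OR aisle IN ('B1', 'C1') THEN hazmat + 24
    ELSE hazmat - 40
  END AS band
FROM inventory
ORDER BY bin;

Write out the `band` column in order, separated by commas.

32, 31, -1, 0, 32, 24, 32, 32, 0, 0, 31

bin=E10: weight >= 29 OR reorder >= 80 → 32
bin=E13: weight >= 29 OR reorder >= 80 → 31
bin=E16: weight >= 45 OR reorder > 155 → -1
bin=E21: weight >= 45 OR reorder > 155 → 0
bin=E23: weight >= 29 OR reorder >= 80 → 32
bin=E27: weight >= 21 OR aisle IN ('B1', 'C1') → 24
bin=E38: weight >= 29 OR reorder >= 80 → 32
bin=E61: weight >= 29 OR reorder >= 80 → 32
bin=E69: weight >= 46 → 0
bin=E70: weight >= 46 → 0
bin=E78: weight >= 29 OR reorder >= 80 → 31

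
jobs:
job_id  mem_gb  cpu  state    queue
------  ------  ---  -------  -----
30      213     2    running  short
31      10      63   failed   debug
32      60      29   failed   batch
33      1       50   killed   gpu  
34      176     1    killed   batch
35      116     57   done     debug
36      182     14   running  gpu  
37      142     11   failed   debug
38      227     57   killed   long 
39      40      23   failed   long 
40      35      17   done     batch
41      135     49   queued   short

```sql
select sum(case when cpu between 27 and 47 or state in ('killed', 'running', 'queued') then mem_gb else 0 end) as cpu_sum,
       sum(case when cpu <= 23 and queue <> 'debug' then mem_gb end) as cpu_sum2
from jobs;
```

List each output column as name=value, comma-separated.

[cpu_sum: cpu between 27 and 47 or state in ('killed', 'running', 'queued')]
job_id=30: ✓ → 213
job_id=31: ✗
job_id=32: ✓ → 60
job_id=33: ✓ → 1
job_id=34: ✓ → 176
job_id=35: ✗
job_id=36: ✓ → 182
job_id=37: ✗
job_id=38: ✓ → 227
job_id=39: ✗
job_id=40: ✗
job_id=41: ✓ → 135
cpu_sum = 213 + 60 + 1 + 176 + 182 + 227 + 135 = 994
—
[cpu_sum2: cpu <= 23 and queue <> 'debug']
job_id=30: ✓ → 213
job_id=31: ✗
job_id=32: ✗
job_id=33: ✗
job_id=34: ✓ → 176
job_id=35: ✗
job_id=36: ✓ → 182
job_id=37: ✗
job_id=38: ✗
job_id=39: ✓ → 40
job_id=40: ✓ → 35
job_id=41: ✗
cpu_sum2 = 213 + 176 + 182 + 40 + 35 = 646

cpu_sum=994, cpu_sum2=646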